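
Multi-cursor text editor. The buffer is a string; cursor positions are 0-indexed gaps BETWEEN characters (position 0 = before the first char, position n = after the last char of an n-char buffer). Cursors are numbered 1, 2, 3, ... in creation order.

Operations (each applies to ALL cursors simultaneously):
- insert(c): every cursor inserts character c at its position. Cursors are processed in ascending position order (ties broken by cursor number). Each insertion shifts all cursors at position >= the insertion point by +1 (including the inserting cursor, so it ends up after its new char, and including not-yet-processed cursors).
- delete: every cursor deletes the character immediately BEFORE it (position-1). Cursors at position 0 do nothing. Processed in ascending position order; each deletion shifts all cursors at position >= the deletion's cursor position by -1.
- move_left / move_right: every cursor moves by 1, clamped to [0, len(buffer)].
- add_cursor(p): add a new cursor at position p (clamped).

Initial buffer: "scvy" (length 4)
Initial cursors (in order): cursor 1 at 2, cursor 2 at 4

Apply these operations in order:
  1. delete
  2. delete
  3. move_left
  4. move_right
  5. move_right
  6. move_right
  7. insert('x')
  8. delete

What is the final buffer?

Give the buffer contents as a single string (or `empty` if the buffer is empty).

After op 1 (delete): buffer="sv" (len 2), cursors c1@1 c2@2, authorship ..
After op 2 (delete): buffer="" (len 0), cursors c1@0 c2@0, authorship 
After op 3 (move_left): buffer="" (len 0), cursors c1@0 c2@0, authorship 
After op 4 (move_right): buffer="" (len 0), cursors c1@0 c2@0, authorship 
After op 5 (move_right): buffer="" (len 0), cursors c1@0 c2@0, authorship 
After op 6 (move_right): buffer="" (len 0), cursors c1@0 c2@0, authorship 
After op 7 (insert('x')): buffer="xx" (len 2), cursors c1@2 c2@2, authorship 12
After op 8 (delete): buffer="" (len 0), cursors c1@0 c2@0, authorship 

Answer: empty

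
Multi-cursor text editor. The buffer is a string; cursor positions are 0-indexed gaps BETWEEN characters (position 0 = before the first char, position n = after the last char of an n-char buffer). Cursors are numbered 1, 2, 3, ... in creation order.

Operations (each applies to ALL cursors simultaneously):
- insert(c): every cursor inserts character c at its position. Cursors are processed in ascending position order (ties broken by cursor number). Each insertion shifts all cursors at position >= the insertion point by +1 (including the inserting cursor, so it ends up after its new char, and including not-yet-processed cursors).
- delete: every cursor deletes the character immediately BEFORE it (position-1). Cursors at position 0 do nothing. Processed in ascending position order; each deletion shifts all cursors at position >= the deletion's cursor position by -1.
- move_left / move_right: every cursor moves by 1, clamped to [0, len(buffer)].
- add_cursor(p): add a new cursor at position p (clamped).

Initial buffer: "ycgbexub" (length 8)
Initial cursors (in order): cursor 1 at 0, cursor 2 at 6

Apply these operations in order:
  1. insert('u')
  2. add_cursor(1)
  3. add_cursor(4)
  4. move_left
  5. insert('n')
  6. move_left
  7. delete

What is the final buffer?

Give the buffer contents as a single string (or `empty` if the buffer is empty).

After op 1 (insert('u')): buffer="uycgbexuub" (len 10), cursors c1@1 c2@8, authorship 1......2..
After op 2 (add_cursor(1)): buffer="uycgbexuub" (len 10), cursors c1@1 c3@1 c2@8, authorship 1......2..
After op 3 (add_cursor(4)): buffer="uycgbexuub" (len 10), cursors c1@1 c3@1 c4@4 c2@8, authorship 1......2..
After op 4 (move_left): buffer="uycgbexuub" (len 10), cursors c1@0 c3@0 c4@3 c2@7, authorship 1......2..
After op 5 (insert('n')): buffer="nnuycngbexnuub" (len 14), cursors c1@2 c3@2 c4@6 c2@11, authorship 131..4....22..
After op 6 (move_left): buffer="nnuycngbexnuub" (len 14), cursors c1@1 c3@1 c4@5 c2@10, authorship 131..4....22..
After op 7 (delete): buffer="nuyngbenuub" (len 11), cursors c1@0 c3@0 c4@3 c2@7, authorship 31.4...22..

Answer: nuyngbenuub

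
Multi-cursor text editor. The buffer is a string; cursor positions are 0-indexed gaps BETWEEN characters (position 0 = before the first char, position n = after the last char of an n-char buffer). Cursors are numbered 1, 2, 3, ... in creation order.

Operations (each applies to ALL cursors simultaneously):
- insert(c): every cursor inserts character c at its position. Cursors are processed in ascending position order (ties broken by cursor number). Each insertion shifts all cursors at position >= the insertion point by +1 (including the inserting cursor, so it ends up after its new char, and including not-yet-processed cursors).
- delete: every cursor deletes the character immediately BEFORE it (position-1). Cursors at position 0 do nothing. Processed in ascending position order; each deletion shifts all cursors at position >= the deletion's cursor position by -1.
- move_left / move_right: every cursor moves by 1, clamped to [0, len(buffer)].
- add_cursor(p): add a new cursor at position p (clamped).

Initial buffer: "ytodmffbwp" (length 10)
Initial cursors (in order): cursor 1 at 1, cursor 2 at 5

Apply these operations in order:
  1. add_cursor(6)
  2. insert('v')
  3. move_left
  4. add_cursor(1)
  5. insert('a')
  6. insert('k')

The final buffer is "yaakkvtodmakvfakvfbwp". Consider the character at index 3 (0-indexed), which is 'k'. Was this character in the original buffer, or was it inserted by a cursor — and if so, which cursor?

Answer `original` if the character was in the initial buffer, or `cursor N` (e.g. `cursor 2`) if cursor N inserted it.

Answer: cursor 1

Derivation:
After op 1 (add_cursor(6)): buffer="ytodmffbwp" (len 10), cursors c1@1 c2@5 c3@6, authorship ..........
After op 2 (insert('v')): buffer="yvtodmvfvfbwp" (len 13), cursors c1@2 c2@7 c3@9, authorship .1....2.3....
After op 3 (move_left): buffer="yvtodmvfvfbwp" (len 13), cursors c1@1 c2@6 c3@8, authorship .1....2.3....
After op 4 (add_cursor(1)): buffer="yvtodmvfvfbwp" (len 13), cursors c1@1 c4@1 c2@6 c3@8, authorship .1....2.3....
After op 5 (insert('a')): buffer="yaavtodmavfavfbwp" (len 17), cursors c1@3 c4@3 c2@9 c3@12, authorship .141....22.33....
After op 6 (insert('k')): buffer="yaakkvtodmakvfakvfbwp" (len 21), cursors c1@5 c4@5 c2@12 c3@16, authorship .14141....222.333....
Authorship (.=original, N=cursor N): . 1 4 1 4 1 . . . . 2 2 2 . 3 3 3 . . . .
Index 3: author = 1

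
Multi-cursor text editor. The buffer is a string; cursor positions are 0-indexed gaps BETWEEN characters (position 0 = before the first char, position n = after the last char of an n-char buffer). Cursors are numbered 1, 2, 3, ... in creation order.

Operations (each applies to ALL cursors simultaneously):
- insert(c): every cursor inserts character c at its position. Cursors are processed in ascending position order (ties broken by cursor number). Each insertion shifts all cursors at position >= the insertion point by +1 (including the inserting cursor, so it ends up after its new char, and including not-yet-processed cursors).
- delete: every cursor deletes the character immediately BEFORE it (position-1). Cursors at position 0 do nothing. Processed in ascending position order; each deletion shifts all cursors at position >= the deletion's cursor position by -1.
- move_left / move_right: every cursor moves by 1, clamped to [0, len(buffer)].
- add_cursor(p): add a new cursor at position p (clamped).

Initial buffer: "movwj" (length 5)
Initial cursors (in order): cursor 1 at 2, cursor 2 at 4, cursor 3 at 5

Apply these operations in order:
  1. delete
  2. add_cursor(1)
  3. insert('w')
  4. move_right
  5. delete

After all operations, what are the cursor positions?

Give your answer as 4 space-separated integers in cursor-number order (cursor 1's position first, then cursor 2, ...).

After op 1 (delete): buffer="mv" (len 2), cursors c1@1 c2@2 c3@2, authorship ..
After op 2 (add_cursor(1)): buffer="mv" (len 2), cursors c1@1 c4@1 c2@2 c3@2, authorship ..
After op 3 (insert('w')): buffer="mwwvww" (len 6), cursors c1@3 c4@3 c2@6 c3@6, authorship .14.23
After op 4 (move_right): buffer="mwwvww" (len 6), cursors c1@4 c4@4 c2@6 c3@6, authorship .14.23
After op 5 (delete): buffer="mw" (len 2), cursors c1@2 c2@2 c3@2 c4@2, authorship .1

Answer: 2 2 2 2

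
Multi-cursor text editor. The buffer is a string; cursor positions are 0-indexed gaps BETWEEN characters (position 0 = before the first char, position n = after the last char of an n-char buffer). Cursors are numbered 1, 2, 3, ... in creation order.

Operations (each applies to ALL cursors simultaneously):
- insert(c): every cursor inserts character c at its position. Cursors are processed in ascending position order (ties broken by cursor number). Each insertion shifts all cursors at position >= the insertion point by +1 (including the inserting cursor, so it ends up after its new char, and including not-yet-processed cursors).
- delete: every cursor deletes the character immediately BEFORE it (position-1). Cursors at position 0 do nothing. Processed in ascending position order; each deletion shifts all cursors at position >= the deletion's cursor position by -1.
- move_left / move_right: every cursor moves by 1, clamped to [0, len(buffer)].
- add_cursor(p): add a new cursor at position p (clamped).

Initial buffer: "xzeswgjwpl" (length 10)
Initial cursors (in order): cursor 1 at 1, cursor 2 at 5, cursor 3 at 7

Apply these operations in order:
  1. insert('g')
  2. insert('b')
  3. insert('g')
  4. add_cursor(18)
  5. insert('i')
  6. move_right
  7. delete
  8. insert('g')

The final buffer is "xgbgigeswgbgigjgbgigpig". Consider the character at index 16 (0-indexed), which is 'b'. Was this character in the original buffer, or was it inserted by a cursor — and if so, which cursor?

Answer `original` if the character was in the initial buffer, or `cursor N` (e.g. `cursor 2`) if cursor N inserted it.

After op 1 (insert('g')): buffer="xgzeswggjgwpl" (len 13), cursors c1@2 c2@7 c3@10, authorship .1....2..3...
After op 2 (insert('b')): buffer="xgbzeswgbgjgbwpl" (len 16), cursors c1@3 c2@9 c3@13, authorship .11....22..33...
After op 3 (insert('g')): buffer="xgbgzeswgbggjgbgwpl" (len 19), cursors c1@4 c2@11 c3@16, authorship .111....222..333...
After op 4 (add_cursor(18)): buffer="xgbgzeswgbggjgbgwpl" (len 19), cursors c1@4 c2@11 c3@16 c4@18, authorship .111....222..333...
After op 5 (insert('i')): buffer="xgbgizeswgbgigjgbgiwpil" (len 23), cursors c1@5 c2@13 c3@19 c4@22, authorship .1111....2222..3333..4.
After op 6 (move_right): buffer="xgbgizeswgbgigjgbgiwpil" (len 23), cursors c1@6 c2@14 c3@20 c4@23, authorship .1111....2222..3333..4.
After op 7 (delete): buffer="xgbgieswgbgijgbgipi" (len 19), cursors c1@5 c2@12 c3@17 c4@19, authorship .1111...2222.3333.4
After op 8 (insert('g')): buffer="xgbgigeswgbgigjgbgigpig" (len 23), cursors c1@6 c2@14 c3@20 c4@23, authorship .11111...22222.33333.44
Authorship (.=original, N=cursor N): . 1 1 1 1 1 . . . 2 2 2 2 2 . 3 3 3 3 3 . 4 4
Index 16: author = 3

Answer: cursor 3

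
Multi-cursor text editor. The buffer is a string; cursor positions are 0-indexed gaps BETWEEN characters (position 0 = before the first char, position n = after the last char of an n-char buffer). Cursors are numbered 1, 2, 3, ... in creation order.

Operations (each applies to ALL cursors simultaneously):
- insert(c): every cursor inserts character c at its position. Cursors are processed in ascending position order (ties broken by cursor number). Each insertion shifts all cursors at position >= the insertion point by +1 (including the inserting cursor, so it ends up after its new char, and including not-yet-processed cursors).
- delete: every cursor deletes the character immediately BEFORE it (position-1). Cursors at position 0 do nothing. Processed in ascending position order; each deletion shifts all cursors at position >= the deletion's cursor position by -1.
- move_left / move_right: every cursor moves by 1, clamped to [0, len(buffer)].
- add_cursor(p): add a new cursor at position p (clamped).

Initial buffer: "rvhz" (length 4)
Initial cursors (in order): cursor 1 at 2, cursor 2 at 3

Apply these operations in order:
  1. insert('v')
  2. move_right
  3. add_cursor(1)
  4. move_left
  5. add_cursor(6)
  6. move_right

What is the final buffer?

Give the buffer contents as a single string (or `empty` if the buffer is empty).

Answer: rvvhvz

Derivation:
After op 1 (insert('v')): buffer="rvvhvz" (len 6), cursors c1@3 c2@5, authorship ..1.2.
After op 2 (move_right): buffer="rvvhvz" (len 6), cursors c1@4 c2@6, authorship ..1.2.
After op 3 (add_cursor(1)): buffer="rvvhvz" (len 6), cursors c3@1 c1@4 c2@6, authorship ..1.2.
After op 4 (move_left): buffer="rvvhvz" (len 6), cursors c3@0 c1@3 c2@5, authorship ..1.2.
After op 5 (add_cursor(6)): buffer="rvvhvz" (len 6), cursors c3@0 c1@3 c2@5 c4@6, authorship ..1.2.
After op 6 (move_right): buffer="rvvhvz" (len 6), cursors c3@1 c1@4 c2@6 c4@6, authorship ..1.2.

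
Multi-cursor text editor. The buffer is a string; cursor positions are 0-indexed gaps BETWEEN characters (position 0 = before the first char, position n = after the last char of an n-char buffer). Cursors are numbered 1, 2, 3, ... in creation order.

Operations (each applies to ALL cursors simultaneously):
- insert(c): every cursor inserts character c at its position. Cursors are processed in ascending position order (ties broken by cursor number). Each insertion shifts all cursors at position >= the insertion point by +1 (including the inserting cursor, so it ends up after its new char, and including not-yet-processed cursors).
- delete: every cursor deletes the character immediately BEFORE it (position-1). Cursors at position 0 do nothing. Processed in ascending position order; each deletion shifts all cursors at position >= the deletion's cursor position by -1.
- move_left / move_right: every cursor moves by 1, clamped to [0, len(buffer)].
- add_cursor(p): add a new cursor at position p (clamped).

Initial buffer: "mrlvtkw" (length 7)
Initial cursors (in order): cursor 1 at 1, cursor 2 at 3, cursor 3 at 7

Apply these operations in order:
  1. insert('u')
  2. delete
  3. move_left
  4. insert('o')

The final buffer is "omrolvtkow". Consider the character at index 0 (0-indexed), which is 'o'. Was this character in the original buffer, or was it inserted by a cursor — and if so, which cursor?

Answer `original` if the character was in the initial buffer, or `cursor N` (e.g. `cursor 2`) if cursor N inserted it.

Answer: cursor 1

Derivation:
After op 1 (insert('u')): buffer="murluvtkwu" (len 10), cursors c1@2 c2@5 c3@10, authorship .1..2....3
After op 2 (delete): buffer="mrlvtkw" (len 7), cursors c1@1 c2@3 c3@7, authorship .......
After op 3 (move_left): buffer="mrlvtkw" (len 7), cursors c1@0 c2@2 c3@6, authorship .......
After op 4 (insert('o')): buffer="omrolvtkow" (len 10), cursors c1@1 c2@4 c3@9, authorship 1..2....3.
Authorship (.=original, N=cursor N): 1 . . 2 . . . . 3 .
Index 0: author = 1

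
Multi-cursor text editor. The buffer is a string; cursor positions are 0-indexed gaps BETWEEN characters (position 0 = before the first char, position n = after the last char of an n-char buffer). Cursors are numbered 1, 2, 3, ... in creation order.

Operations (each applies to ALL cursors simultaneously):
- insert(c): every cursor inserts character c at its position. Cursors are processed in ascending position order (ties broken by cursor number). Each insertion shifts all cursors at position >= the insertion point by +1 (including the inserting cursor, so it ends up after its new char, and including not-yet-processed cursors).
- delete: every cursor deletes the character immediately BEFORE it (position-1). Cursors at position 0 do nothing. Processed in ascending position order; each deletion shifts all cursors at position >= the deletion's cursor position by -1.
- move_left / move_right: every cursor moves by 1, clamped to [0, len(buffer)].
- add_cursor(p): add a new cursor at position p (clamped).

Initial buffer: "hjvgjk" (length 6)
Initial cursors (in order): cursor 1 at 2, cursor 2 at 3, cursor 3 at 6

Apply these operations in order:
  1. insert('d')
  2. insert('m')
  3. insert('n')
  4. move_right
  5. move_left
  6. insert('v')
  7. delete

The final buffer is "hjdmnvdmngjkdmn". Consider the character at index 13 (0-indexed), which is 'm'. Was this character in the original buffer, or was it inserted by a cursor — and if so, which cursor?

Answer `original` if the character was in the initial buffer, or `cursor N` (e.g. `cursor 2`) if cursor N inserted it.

After op 1 (insert('d')): buffer="hjdvdgjkd" (len 9), cursors c1@3 c2@5 c3@9, authorship ..1.2...3
After op 2 (insert('m')): buffer="hjdmvdmgjkdm" (len 12), cursors c1@4 c2@7 c3@12, authorship ..11.22...33
After op 3 (insert('n')): buffer="hjdmnvdmngjkdmn" (len 15), cursors c1@5 c2@9 c3@15, authorship ..111.222...333
After op 4 (move_right): buffer="hjdmnvdmngjkdmn" (len 15), cursors c1@6 c2@10 c3@15, authorship ..111.222...333
After op 5 (move_left): buffer="hjdmnvdmngjkdmn" (len 15), cursors c1@5 c2@9 c3@14, authorship ..111.222...333
After op 6 (insert('v')): buffer="hjdmnvvdmnvgjkdmvn" (len 18), cursors c1@6 c2@11 c3@17, authorship ..1111.2222...3333
After op 7 (delete): buffer="hjdmnvdmngjkdmn" (len 15), cursors c1@5 c2@9 c3@14, authorship ..111.222...333
Authorship (.=original, N=cursor N): . . 1 1 1 . 2 2 2 . . . 3 3 3
Index 13: author = 3

Answer: cursor 3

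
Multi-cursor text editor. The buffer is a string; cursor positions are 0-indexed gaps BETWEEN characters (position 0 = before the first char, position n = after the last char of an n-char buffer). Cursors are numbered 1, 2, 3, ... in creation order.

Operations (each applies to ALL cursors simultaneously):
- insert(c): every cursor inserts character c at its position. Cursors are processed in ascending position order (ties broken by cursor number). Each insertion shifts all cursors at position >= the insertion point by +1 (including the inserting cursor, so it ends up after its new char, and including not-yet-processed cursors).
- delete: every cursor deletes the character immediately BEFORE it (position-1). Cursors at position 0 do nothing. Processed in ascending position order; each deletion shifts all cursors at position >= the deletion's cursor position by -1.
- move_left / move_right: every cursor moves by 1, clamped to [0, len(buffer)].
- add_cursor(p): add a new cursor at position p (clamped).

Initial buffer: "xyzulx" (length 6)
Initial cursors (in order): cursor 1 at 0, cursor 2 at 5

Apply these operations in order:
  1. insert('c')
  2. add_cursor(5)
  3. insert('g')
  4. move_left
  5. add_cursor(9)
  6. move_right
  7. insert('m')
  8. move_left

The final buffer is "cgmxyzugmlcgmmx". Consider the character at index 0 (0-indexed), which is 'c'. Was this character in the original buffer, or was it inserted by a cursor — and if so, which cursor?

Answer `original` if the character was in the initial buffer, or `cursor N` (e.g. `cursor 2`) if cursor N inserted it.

After op 1 (insert('c')): buffer="cxyzulcx" (len 8), cursors c1@1 c2@7, authorship 1.....2.
After op 2 (add_cursor(5)): buffer="cxyzulcx" (len 8), cursors c1@1 c3@5 c2@7, authorship 1.....2.
After op 3 (insert('g')): buffer="cgxyzuglcgx" (len 11), cursors c1@2 c3@7 c2@10, authorship 11....3.22.
After op 4 (move_left): buffer="cgxyzuglcgx" (len 11), cursors c1@1 c3@6 c2@9, authorship 11....3.22.
After op 5 (add_cursor(9)): buffer="cgxyzuglcgx" (len 11), cursors c1@1 c3@6 c2@9 c4@9, authorship 11....3.22.
After op 6 (move_right): buffer="cgxyzuglcgx" (len 11), cursors c1@2 c3@7 c2@10 c4@10, authorship 11....3.22.
After op 7 (insert('m')): buffer="cgmxyzugmlcgmmx" (len 15), cursors c1@3 c3@9 c2@14 c4@14, authorship 111....33.2224.
After op 8 (move_left): buffer="cgmxyzugmlcgmmx" (len 15), cursors c1@2 c3@8 c2@13 c4@13, authorship 111....33.2224.
Authorship (.=original, N=cursor N): 1 1 1 . . . . 3 3 . 2 2 2 4 .
Index 0: author = 1

Answer: cursor 1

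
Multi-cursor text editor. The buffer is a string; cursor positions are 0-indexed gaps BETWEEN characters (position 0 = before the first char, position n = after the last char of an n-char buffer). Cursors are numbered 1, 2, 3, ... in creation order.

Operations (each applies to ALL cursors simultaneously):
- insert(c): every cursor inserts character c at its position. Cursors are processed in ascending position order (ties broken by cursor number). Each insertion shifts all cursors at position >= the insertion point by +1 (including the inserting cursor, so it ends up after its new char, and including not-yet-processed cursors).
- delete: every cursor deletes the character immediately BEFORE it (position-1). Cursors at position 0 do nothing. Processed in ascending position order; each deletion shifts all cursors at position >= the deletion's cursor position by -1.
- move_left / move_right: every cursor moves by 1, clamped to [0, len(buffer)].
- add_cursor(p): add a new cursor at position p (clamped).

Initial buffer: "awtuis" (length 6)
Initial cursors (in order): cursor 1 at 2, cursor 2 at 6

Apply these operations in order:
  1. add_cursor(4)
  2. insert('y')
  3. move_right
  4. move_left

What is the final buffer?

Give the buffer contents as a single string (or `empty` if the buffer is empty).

Answer: awytuyisy

Derivation:
After op 1 (add_cursor(4)): buffer="awtuis" (len 6), cursors c1@2 c3@4 c2@6, authorship ......
After op 2 (insert('y')): buffer="awytuyisy" (len 9), cursors c1@3 c3@6 c2@9, authorship ..1..3..2
After op 3 (move_right): buffer="awytuyisy" (len 9), cursors c1@4 c3@7 c2@9, authorship ..1..3..2
After op 4 (move_left): buffer="awytuyisy" (len 9), cursors c1@3 c3@6 c2@8, authorship ..1..3..2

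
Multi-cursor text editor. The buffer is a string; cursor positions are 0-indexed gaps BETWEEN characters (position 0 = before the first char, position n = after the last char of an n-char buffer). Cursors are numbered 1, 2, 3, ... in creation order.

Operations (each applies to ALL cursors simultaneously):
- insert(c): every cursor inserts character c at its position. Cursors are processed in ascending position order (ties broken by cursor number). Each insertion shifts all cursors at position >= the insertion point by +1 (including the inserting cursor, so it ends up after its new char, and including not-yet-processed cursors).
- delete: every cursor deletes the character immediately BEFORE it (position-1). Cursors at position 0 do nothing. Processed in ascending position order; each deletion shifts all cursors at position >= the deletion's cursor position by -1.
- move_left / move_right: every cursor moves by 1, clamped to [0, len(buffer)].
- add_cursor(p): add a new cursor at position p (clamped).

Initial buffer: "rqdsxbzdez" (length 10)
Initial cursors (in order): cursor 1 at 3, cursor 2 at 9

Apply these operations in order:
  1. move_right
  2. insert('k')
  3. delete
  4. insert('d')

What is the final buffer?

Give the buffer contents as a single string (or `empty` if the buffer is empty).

Answer: rqdsdxbzdezd

Derivation:
After op 1 (move_right): buffer="rqdsxbzdez" (len 10), cursors c1@4 c2@10, authorship ..........
After op 2 (insert('k')): buffer="rqdskxbzdezk" (len 12), cursors c1@5 c2@12, authorship ....1......2
After op 3 (delete): buffer="rqdsxbzdez" (len 10), cursors c1@4 c2@10, authorship ..........
After op 4 (insert('d')): buffer="rqdsdxbzdezd" (len 12), cursors c1@5 c2@12, authorship ....1......2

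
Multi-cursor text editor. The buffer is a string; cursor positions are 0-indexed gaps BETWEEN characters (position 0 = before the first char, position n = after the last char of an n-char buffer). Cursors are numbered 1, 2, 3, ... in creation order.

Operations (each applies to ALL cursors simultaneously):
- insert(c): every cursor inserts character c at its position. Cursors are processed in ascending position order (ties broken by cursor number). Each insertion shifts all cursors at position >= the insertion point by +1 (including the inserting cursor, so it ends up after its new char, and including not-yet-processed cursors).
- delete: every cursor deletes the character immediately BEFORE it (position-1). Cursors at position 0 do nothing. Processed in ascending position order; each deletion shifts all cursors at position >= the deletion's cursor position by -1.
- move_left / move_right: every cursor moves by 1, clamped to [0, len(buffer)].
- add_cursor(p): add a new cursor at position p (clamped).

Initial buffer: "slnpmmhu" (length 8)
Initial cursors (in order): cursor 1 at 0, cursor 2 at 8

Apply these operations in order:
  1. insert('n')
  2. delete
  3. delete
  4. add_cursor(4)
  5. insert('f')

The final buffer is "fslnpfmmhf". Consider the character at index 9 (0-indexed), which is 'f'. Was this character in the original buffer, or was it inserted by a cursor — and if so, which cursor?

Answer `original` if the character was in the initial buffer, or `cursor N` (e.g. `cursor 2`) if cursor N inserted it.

After op 1 (insert('n')): buffer="nslnpmmhun" (len 10), cursors c1@1 c2@10, authorship 1........2
After op 2 (delete): buffer="slnpmmhu" (len 8), cursors c1@0 c2@8, authorship ........
After op 3 (delete): buffer="slnpmmh" (len 7), cursors c1@0 c2@7, authorship .......
After op 4 (add_cursor(4)): buffer="slnpmmh" (len 7), cursors c1@0 c3@4 c2@7, authorship .......
After op 5 (insert('f')): buffer="fslnpfmmhf" (len 10), cursors c1@1 c3@6 c2@10, authorship 1....3...2
Authorship (.=original, N=cursor N): 1 . . . . 3 . . . 2
Index 9: author = 2

Answer: cursor 2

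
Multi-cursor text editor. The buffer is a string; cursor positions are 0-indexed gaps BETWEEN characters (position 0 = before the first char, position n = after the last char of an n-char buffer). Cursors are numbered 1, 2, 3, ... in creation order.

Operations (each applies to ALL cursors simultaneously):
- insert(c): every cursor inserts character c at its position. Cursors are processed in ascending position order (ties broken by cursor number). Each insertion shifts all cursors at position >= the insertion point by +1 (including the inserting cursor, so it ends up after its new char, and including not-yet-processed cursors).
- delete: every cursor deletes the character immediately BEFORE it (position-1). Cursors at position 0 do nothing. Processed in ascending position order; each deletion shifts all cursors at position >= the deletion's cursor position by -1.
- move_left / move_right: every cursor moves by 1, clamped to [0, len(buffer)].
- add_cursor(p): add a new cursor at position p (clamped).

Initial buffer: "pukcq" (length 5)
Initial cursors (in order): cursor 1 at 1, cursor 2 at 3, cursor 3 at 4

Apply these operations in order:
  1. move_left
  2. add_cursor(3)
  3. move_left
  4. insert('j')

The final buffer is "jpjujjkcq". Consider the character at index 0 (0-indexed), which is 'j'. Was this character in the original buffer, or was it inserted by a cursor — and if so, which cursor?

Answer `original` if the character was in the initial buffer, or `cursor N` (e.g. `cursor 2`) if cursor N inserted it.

Answer: cursor 1

Derivation:
After op 1 (move_left): buffer="pukcq" (len 5), cursors c1@0 c2@2 c3@3, authorship .....
After op 2 (add_cursor(3)): buffer="pukcq" (len 5), cursors c1@0 c2@2 c3@3 c4@3, authorship .....
After op 3 (move_left): buffer="pukcq" (len 5), cursors c1@0 c2@1 c3@2 c4@2, authorship .....
After op 4 (insert('j')): buffer="jpjujjkcq" (len 9), cursors c1@1 c2@3 c3@6 c4@6, authorship 1.2.34...
Authorship (.=original, N=cursor N): 1 . 2 . 3 4 . . .
Index 0: author = 1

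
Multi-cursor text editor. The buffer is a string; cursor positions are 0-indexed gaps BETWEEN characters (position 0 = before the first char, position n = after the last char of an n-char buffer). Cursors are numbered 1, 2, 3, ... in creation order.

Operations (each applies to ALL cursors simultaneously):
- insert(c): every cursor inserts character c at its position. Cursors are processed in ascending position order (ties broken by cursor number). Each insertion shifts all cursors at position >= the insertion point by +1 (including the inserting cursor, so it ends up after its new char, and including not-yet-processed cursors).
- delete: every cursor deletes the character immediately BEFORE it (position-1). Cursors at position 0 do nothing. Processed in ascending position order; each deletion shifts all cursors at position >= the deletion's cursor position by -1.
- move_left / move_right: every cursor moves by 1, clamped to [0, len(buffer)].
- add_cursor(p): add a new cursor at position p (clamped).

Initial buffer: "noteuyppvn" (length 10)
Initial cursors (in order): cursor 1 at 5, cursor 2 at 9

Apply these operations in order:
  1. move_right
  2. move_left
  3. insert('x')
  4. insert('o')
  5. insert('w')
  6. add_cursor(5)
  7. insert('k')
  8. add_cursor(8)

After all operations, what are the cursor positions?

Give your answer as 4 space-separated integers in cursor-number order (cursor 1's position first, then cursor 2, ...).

After op 1 (move_right): buffer="noteuyppvn" (len 10), cursors c1@6 c2@10, authorship ..........
After op 2 (move_left): buffer="noteuyppvn" (len 10), cursors c1@5 c2@9, authorship ..........
After op 3 (insert('x')): buffer="noteuxyppvxn" (len 12), cursors c1@6 c2@11, authorship .....1....2.
After op 4 (insert('o')): buffer="noteuxoyppvxon" (len 14), cursors c1@7 c2@13, authorship .....11....22.
After op 5 (insert('w')): buffer="noteuxowyppvxown" (len 16), cursors c1@8 c2@15, authorship .....111....222.
After op 6 (add_cursor(5)): buffer="noteuxowyppvxown" (len 16), cursors c3@5 c1@8 c2@15, authorship .....111....222.
After op 7 (insert('k')): buffer="noteukxowkyppvxowkn" (len 19), cursors c3@6 c1@10 c2@18, authorship .....31111....2222.
After op 8 (add_cursor(8)): buffer="noteukxowkyppvxowkn" (len 19), cursors c3@6 c4@8 c1@10 c2@18, authorship .....31111....2222.

Answer: 10 18 6 8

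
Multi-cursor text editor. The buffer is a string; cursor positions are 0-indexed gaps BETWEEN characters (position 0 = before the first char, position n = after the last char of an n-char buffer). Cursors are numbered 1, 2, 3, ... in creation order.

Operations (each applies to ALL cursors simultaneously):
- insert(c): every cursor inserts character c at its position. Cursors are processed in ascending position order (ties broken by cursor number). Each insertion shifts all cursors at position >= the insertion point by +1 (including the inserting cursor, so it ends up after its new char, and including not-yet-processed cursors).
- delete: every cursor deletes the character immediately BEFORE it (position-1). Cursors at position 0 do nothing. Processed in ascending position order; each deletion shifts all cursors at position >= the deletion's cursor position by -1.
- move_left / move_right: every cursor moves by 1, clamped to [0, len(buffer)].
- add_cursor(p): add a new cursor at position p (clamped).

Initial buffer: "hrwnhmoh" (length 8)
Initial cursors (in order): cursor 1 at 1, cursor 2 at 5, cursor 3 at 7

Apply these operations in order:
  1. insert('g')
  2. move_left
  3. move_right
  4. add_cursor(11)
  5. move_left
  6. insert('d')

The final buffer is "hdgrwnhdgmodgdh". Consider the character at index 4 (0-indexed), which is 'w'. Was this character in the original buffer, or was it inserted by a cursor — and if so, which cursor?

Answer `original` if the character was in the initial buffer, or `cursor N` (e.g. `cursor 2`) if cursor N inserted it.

Answer: original

Derivation:
After op 1 (insert('g')): buffer="hgrwnhgmogh" (len 11), cursors c1@2 c2@7 c3@10, authorship .1....2..3.
After op 2 (move_left): buffer="hgrwnhgmogh" (len 11), cursors c1@1 c2@6 c3@9, authorship .1....2..3.
After op 3 (move_right): buffer="hgrwnhgmogh" (len 11), cursors c1@2 c2@7 c3@10, authorship .1....2..3.
After op 4 (add_cursor(11)): buffer="hgrwnhgmogh" (len 11), cursors c1@2 c2@7 c3@10 c4@11, authorship .1....2..3.
After op 5 (move_left): buffer="hgrwnhgmogh" (len 11), cursors c1@1 c2@6 c3@9 c4@10, authorship .1....2..3.
After op 6 (insert('d')): buffer="hdgrwnhdgmodgdh" (len 15), cursors c1@2 c2@8 c3@12 c4@14, authorship .11....22..334.
Authorship (.=original, N=cursor N): . 1 1 . . . . 2 2 . . 3 3 4 .
Index 4: author = original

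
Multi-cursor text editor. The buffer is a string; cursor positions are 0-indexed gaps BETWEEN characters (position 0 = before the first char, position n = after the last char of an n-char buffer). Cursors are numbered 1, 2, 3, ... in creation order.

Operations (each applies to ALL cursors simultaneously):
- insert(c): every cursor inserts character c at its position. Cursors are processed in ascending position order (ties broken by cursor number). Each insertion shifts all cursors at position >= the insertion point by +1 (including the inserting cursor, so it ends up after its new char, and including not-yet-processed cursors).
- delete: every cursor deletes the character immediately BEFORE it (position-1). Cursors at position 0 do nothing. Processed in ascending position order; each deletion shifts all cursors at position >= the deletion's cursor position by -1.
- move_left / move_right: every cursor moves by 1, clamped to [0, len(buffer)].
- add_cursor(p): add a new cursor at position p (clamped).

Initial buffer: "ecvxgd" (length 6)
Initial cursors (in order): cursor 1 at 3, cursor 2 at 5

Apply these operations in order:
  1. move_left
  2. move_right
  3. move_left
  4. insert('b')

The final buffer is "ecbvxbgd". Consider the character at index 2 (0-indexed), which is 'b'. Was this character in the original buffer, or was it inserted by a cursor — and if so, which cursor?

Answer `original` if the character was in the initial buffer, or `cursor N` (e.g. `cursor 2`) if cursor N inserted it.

After op 1 (move_left): buffer="ecvxgd" (len 6), cursors c1@2 c2@4, authorship ......
After op 2 (move_right): buffer="ecvxgd" (len 6), cursors c1@3 c2@5, authorship ......
After op 3 (move_left): buffer="ecvxgd" (len 6), cursors c1@2 c2@4, authorship ......
After op 4 (insert('b')): buffer="ecbvxbgd" (len 8), cursors c1@3 c2@6, authorship ..1..2..
Authorship (.=original, N=cursor N): . . 1 . . 2 . .
Index 2: author = 1

Answer: cursor 1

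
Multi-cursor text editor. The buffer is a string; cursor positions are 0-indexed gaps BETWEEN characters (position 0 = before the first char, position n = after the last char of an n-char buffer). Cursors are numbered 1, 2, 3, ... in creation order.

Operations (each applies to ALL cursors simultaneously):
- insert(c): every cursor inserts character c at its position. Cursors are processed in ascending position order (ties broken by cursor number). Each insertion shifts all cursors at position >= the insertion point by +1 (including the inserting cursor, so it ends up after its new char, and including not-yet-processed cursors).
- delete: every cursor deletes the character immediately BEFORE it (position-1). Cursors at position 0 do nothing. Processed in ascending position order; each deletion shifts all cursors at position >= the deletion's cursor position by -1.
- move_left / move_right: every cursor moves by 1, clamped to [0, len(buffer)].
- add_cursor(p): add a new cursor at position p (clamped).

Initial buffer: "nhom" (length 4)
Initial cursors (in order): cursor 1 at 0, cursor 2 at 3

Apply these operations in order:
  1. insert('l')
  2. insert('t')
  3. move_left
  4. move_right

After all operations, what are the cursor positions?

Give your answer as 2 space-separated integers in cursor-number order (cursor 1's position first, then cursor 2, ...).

After op 1 (insert('l')): buffer="lnholm" (len 6), cursors c1@1 c2@5, authorship 1...2.
After op 2 (insert('t')): buffer="ltnholtm" (len 8), cursors c1@2 c2@7, authorship 11...22.
After op 3 (move_left): buffer="ltnholtm" (len 8), cursors c1@1 c2@6, authorship 11...22.
After op 4 (move_right): buffer="ltnholtm" (len 8), cursors c1@2 c2@7, authorship 11...22.

Answer: 2 7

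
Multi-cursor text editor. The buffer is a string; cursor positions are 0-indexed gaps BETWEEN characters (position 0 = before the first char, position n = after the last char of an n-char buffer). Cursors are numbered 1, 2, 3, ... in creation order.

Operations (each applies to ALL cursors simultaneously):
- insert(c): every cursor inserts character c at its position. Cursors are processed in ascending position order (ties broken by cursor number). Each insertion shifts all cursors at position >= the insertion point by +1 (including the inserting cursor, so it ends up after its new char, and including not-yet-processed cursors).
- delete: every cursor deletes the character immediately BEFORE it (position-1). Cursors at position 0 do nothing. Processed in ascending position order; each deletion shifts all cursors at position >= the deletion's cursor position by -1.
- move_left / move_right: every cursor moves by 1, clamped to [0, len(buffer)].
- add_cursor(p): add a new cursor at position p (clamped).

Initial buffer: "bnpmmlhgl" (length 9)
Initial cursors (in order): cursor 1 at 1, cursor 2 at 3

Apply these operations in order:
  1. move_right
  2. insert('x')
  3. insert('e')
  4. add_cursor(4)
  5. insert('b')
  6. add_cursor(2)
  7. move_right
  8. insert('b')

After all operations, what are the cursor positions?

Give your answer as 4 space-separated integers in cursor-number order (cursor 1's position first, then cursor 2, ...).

After op 1 (move_right): buffer="bnpmmlhgl" (len 9), cursors c1@2 c2@4, authorship .........
After op 2 (insert('x')): buffer="bnxpmxmlhgl" (len 11), cursors c1@3 c2@6, authorship ..1..2.....
After op 3 (insert('e')): buffer="bnxepmxemlhgl" (len 13), cursors c1@4 c2@8, authorship ..11..22.....
After op 4 (add_cursor(4)): buffer="bnxepmxemlhgl" (len 13), cursors c1@4 c3@4 c2@8, authorship ..11..22.....
After op 5 (insert('b')): buffer="bnxebbpmxebmlhgl" (len 16), cursors c1@6 c3@6 c2@11, authorship ..1113..222.....
After op 6 (add_cursor(2)): buffer="bnxebbpmxebmlhgl" (len 16), cursors c4@2 c1@6 c3@6 c2@11, authorship ..1113..222.....
After op 7 (move_right): buffer="bnxebbpmxebmlhgl" (len 16), cursors c4@3 c1@7 c3@7 c2@12, authorship ..1113..222.....
After op 8 (insert('b')): buffer="bnxbebbpbbmxebmblhgl" (len 20), cursors c4@4 c1@10 c3@10 c2@16, authorship ..14113.13.222.2....

Answer: 10 16 10 4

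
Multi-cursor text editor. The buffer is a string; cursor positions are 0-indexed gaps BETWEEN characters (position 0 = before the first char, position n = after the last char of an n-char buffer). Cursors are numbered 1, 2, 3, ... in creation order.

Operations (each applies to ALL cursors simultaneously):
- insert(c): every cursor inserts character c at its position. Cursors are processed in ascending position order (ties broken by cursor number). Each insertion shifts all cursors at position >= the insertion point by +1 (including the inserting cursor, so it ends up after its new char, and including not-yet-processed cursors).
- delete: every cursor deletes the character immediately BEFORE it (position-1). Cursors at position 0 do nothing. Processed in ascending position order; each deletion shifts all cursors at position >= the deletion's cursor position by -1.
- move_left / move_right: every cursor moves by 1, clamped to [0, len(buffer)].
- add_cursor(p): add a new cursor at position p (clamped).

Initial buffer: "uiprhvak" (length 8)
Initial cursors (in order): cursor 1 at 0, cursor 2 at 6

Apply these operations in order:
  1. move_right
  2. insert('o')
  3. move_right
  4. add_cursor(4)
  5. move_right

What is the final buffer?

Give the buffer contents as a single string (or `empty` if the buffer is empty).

After op 1 (move_right): buffer="uiprhvak" (len 8), cursors c1@1 c2@7, authorship ........
After op 2 (insert('o')): buffer="uoiprhvaok" (len 10), cursors c1@2 c2@9, authorship .1......2.
After op 3 (move_right): buffer="uoiprhvaok" (len 10), cursors c1@3 c2@10, authorship .1......2.
After op 4 (add_cursor(4)): buffer="uoiprhvaok" (len 10), cursors c1@3 c3@4 c2@10, authorship .1......2.
After op 5 (move_right): buffer="uoiprhvaok" (len 10), cursors c1@4 c3@5 c2@10, authorship .1......2.

Answer: uoiprhvaok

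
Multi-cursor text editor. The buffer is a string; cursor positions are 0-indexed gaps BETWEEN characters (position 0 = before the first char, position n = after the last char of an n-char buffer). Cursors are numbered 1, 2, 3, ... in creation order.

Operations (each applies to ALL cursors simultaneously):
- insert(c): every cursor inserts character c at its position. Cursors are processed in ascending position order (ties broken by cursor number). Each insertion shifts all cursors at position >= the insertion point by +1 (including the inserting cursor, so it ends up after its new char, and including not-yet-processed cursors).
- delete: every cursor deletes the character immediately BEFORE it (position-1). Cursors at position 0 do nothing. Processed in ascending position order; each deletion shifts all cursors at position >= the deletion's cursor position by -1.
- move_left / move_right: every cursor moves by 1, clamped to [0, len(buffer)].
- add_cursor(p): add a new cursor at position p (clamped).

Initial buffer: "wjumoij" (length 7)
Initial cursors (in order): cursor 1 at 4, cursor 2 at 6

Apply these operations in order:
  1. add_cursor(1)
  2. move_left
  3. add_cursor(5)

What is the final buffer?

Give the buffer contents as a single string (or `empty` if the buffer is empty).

After op 1 (add_cursor(1)): buffer="wjumoij" (len 7), cursors c3@1 c1@4 c2@6, authorship .......
After op 2 (move_left): buffer="wjumoij" (len 7), cursors c3@0 c1@3 c2@5, authorship .......
After op 3 (add_cursor(5)): buffer="wjumoij" (len 7), cursors c3@0 c1@3 c2@5 c4@5, authorship .......

Answer: wjumoij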